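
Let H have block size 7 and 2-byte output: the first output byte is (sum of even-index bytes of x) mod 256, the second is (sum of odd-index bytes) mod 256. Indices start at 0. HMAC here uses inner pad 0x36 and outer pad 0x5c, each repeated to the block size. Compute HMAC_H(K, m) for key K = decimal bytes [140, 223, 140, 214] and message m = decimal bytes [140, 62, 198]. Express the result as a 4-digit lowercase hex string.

Key decimal bytes [140, 223, 140, 214] = 8c df 8c d6 is 4 bytes ≤ B = 7; zero-pad to 7 bytes: K' = 8c df 8c d6 00 00 00.
K' ⊕ ipad = ba e9 ba e0 36 36 36.  K' ⊕ opad = d0 83 d0 8a 5c 5c 5c.
Inner input = (K'⊕ipad) ∥ m = ba e9 ba e0 36 36 36 ∥ 8c 3e c6.
Inner hash: even-index sum = 542 mod 256 = 30; odd-index sum = 849 mod 256 = 81 → 1e 51.
Outer input = (K'⊕opad) ∥ inner = d0 83 d0 8a 5c 5c 5c ∥ 1e 51.
Outer hash (tag): even-index sum = 681 mod 256 = 169; odd-index sum = 391 mod 256 = 135 → a9 87.

a987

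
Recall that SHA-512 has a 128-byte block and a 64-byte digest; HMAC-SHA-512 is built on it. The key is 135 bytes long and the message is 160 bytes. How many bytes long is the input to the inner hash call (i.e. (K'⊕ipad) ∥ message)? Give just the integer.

288

Key is 135 > 128 bytes, so it is hashed to 64 bytes then zero-padded to 128: |K'| = 128.
Inner input = (K'⊕ipad) ∥ m → 128 + 160 = 288 bytes.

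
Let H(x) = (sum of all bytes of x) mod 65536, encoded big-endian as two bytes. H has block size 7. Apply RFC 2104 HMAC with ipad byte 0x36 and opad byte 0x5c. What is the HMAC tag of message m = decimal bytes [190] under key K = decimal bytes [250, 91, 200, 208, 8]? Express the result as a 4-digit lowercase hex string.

0362

Key decimal bytes [250, 91, 200, 208, 8] = fa 5b c8 d0 08 is 5 bytes ≤ B = 7; zero-pad to 7 bytes: K' = fa 5b c8 d0 08 00 00.
K' ⊕ ipad = cc 6d fe e6 3e 36 36.  K' ⊕ opad = a6 07 94 8c 54 5c 5c.
Inner input = (K'⊕ipad) ∥ m = cc 6d fe e6 3e 36 36 ∥ be.
Inner hash: sum = 204+109+254+230+62+54+54+190 = 1157 → 04 85.
Outer input = (K'⊕opad) ∥ inner = a6 07 94 8c 54 5c 5c ∥ 04 85.
Outer hash (tag): sum = 166+7+148+140+84+92+92+4+133 = 866 → 03 62.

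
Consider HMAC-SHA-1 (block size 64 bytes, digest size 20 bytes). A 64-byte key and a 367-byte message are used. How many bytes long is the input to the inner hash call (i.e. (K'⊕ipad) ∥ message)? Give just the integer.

431

Key is 64 ≤ 64 bytes, zero-padded: |K'| = 64.
Inner input = (K'⊕ipad) ∥ m → 64 + 367 = 431 bytes.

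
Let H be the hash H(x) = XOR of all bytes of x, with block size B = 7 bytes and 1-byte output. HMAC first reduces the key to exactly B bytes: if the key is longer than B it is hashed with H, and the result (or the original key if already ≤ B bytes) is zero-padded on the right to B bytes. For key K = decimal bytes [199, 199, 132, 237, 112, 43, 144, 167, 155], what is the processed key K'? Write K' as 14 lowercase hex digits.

9e000000000000

|K| = 9 > B = 7, so first hash the key.
H(K): XOR c7⊕c7⊕84⊕ed⊕70⊕2b⊕90⊕a7⊕9b = 9e.
Zero-pad H(K) = 9e to 7 bytes: K' = 9e 00 00 00 00 00 00.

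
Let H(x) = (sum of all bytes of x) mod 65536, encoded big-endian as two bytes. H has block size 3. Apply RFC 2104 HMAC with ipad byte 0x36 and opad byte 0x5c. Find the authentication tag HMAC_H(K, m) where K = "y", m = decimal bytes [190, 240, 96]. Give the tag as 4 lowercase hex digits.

01a8

Key "y" = 79 is 1 byte ≤ B = 3; zero-pad to 3 bytes: K' = 79 00 00.
K' ⊕ ipad = 4f 36 36.  K' ⊕ opad = 25 5c 5c.
Inner input = (K'⊕ipad) ∥ m = 4f 36 36 ∥ be f0 60.
Inner hash: sum = 79+54+54+190+240+96 = 713 → 02 c9.
Outer input = (K'⊕opad) ∥ inner = 25 5c 5c ∥ 02 c9.
Outer hash (tag): sum = 37+92+92+2+201 = 424 → 01 a8.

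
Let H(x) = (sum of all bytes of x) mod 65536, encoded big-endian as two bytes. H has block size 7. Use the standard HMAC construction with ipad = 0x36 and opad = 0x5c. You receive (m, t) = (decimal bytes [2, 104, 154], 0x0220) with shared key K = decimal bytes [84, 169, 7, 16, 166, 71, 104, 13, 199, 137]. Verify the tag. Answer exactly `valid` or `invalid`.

Key decimal bytes [84, 169, 7, 16, 166, 71, 104, 13, 199, 137] = 54 a9 07 10 a6 47 68 0d c7 89 is 10 bytes > B = 7, so hash it first: H(key) = 03 c6, then zero-pad to 7 bytes: K' = 03 c6 00 00 00 00 00.
K' ⊕ ipad = 35 f0 36 36 36 36 36; K' ⊕ opad = 5f 9a 5c 5c 5c 5c 5c.
Inner hash: sum = 53+240+54+54+54+54+54+2+104+154 = 823 → 03 37.
Outer hash (recomputed tag): sum = 95+154+92+92+92+92+92+3+55 = 767 → 02 ff.
Recomputed tag = 02ff; claimed = 0220 → mismatch.

invalid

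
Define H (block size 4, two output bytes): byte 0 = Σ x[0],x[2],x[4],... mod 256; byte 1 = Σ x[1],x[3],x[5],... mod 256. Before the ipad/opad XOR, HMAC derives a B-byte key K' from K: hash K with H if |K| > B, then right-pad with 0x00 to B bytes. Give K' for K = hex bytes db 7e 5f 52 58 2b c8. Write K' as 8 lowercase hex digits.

5afb0000

|K| = 7 > B = 4, so first hash the key.
H(K): even-index sum = 602 mod 256 = 90; odd-index sum = 251 mod 256 = 251 → 5a fb.
Zero-pad H(K) = 5a fb to 4 bytes: K' = 5a fb 00 00.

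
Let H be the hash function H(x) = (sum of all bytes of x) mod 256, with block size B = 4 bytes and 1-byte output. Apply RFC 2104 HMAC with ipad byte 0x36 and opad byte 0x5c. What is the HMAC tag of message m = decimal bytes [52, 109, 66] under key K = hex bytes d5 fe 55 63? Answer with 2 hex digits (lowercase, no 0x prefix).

b9

Key hex bytes d5 fe 55 63 is exactly B = 4 bytes: K' = d5 fe 55 63.
K' ⊕ ipad = e3 c8 63 55.  K' ⊕ opad = 89 a2 09 3f.
Inner input = (K'⊕ipad) ∥ m = e3 c8 63 55 ∥ 34 6d 42.
Inner hash: sum = 227+200+99+85+52+109+66 = 838; mod 256 = 70 → 46.
Outer input = (K'⊕opad) ∥ inner = 89 a2 09 3f ∥ 46.
Outer hash (tag): sum = 137+162+9+63+70 = 441; mod 256 = 185 → b9.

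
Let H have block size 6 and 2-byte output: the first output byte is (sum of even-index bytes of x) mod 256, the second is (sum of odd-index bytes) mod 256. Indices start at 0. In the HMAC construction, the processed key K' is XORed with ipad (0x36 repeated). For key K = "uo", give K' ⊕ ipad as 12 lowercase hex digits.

435936363636

Key "uo" = 75 6f is 2 bytes ≤ B = 6; zero-pad to 6 bytes: K' = 75 6f 00 00 00 00.
XOR each byte with 0x36: 75⊕36=43, 6f⊕36=59, 00⊕36=36, 00⊕36=36, 00⊕36=36, 00⊕36=36.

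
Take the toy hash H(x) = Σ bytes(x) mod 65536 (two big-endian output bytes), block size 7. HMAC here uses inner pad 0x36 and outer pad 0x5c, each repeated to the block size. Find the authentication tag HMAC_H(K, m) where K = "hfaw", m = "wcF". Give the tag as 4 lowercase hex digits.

01f5

Key "hfaw" = 68 66 61 77 is 4 bytes ≤ B = 7; zero-pad to 7 bytes: K' = 68 66 61 77 00 00 00.
K' ⊕ ipad = 5e 50 57 41 36 36 36.  K' ⊕ opad = 34 3a 3d 2b 5c 5c 5c.
Inner input = (K'⊕ipad) ∥ m = 5e 50 57 41 36 36 36 ∥ 77 63 46.
Inner hash: sum = 94+80+87+65+54+54+54+119+99+70 = 776 → 03 08.
Outer input = (K'⊕opad) ∥ inner = 34 3a 3d 2b 5c 5c 5c ∥ 03 08.
Outer hash (tag): sum = 52+58+61+43+92+92+92+3+8 = 501 → 01 f5.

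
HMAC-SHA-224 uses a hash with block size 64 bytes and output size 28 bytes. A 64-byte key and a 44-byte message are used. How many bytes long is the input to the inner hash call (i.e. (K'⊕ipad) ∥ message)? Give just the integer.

108

Key is 64 ≤ 64 bytes, zero-padded: |K'| = 64.
Inner input = (K'⊕ipad) ∥ m → 64 + 44 = 108 bytes.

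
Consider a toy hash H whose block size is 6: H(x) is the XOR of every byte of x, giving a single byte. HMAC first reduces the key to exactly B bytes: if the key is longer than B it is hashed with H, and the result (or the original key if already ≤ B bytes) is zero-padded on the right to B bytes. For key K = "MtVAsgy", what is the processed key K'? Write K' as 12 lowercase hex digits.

|K| = 7 > B = 6, so first hash the key.
H(K): XOR 4d⊕74⊕56⊕41⊕73⊕67⊕79 = 43.
Zero-pad H(K) = 43 to 6 bytes: K' = 43 00 00 00 00 00.

430000000000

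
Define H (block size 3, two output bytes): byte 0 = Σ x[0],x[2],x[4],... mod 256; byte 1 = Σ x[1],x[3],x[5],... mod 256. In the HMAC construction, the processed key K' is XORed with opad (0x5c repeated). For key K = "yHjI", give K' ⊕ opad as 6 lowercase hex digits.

bfcd5c

Key "yHjI" = 79 48 6a 49 is 4 bytes > B = 3, so hash it first: H(key) = e3 91, then zero-pad to 3 bytes: K' = e3 91 00.
XOR each byte with 0x5c: e3⊕5c=bf, 91⊕5c=cd, 00⊕5c=5c.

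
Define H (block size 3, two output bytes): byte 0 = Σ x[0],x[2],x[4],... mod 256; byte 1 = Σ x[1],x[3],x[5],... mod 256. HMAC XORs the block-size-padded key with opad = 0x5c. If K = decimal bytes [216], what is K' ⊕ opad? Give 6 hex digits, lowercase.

845c5c

Key decimal bytes [216] = d8 is 1 byte ≤ B = 3; zero-pad to 3 bytes: K' = d8 00 00.
XOR each byte with 0x5c: d8⊕5c=84, 00⊕5c=5c, 00⊕5c=5c.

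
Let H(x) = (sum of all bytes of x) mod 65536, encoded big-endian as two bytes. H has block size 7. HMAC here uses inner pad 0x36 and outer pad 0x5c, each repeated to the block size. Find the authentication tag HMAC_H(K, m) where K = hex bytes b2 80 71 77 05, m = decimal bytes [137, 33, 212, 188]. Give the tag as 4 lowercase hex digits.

Key hex bytes b2 80 71 77 05 is 5 bytes ≤ B = 7; zero-pad to 7 bytes: K' = b2 80 71 77 05 00 00.
K' ⊕ ipad = 84 b6 47 41 33 36 36.  K' ⊕ opad = ee dc 2d 2b 59 5c 5c.
Inner input = (K'⊕ipad) ∥ m = 84 b6 47 41 33 36 36 ∥ 89 21 d4 bc.
Inner hash: sum = 132+182+71+65+51+54+54+137+33+212+188 = 1179 → 04 9b.
Outer input = (K'⊕opad) ∥ inner = ee dc 2d 2b 59 5c 5c ∥ 04 9b.
Outer hash (tag): sum = 238+220+45+43+89+92+92+4+155 = 978 → 03 d2.

03d2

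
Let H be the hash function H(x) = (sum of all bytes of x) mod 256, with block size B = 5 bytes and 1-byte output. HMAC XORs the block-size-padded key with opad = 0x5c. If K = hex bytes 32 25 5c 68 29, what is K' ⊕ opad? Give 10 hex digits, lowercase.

Key hex bytes 32 25 5c 68 29 is exactly B = 5 bytes: K' = 32 25 5c 68 29.
XOR each byte with 0x5c: 32⊕5c=6e, 25⊕5c=79, 5c⊕5c=00, 68⊕5c=34, 29⊕5c=75.

6e79003475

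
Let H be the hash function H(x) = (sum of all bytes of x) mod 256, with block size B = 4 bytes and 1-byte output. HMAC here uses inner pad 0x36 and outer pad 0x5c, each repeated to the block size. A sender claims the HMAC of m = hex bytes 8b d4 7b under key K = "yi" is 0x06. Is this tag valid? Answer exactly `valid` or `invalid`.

Key "yi" = 79 69 is 2 bytes ≤ B = 4; zero-pad to 4 bytes: K' = 79 69 00 00.
K' ⊕ ipad = 4f 5f 36 36; K' ⊕ opad = 25 35 5c 5c.
Inner hash: sum = 79+95+54+54+139+212+123 = 756; mod 256 = 244 → f4.
Outer hash (recomputed tag): sum = 37+53+92+92+244 = 518; mod 256 = 6 → 06.
Recomputed tag = 06; claimed = 06 → match.

valid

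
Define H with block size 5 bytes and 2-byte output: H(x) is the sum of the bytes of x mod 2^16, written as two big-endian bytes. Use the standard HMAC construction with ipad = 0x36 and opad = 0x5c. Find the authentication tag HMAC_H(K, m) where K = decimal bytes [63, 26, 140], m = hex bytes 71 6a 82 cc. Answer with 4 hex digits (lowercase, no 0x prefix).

02b8

Key decimal bytes [63, 26, 140] = 3f 1a 8c is 3 bytes ≤ B = 5; zero-pad to 5 bytes: K' = 3f 1a 8c 00 00.
K' ⊕ ipad = 09 2c ba 36 36.  K' ⊕ opad = 63 46 d0 5c 5c.
Inner input = (K'⊕ipad) ∥ m = 09 2c ba 36 36 ∥ 71 6a 82 cc.
Inner hash: sum = 9+44+186+54+54+113+106+130+204 = 900 → 03 84.
Outer input = (K'⊕opad) ∥ inner = 63 46 d0 5c 5c ∥ 03 84.
Outer hash (tag): sum = 99+70+208+92+92+3+132 = 696 → 02 b8.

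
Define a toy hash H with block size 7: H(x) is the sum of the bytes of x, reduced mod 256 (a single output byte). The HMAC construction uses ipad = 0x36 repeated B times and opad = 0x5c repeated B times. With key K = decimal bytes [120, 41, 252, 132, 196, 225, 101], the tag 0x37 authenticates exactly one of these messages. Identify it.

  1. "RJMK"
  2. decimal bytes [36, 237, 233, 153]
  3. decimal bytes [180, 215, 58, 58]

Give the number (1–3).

Key decimal bytes [120, 41, 252, 132, 196, 225, 101] = 78 29 fc 84 c4 e1 65 is exactly B = 7 bytes: K' = 78 29 fc 84 c4 e1 65.
K' ⊕ ipad = 4e 1f ca b2 f2 d7 53; K' ⊕ opad = 24 75 a0 d8 98 bd 39.
m1: inner = H(4e 1f ca b2 f2 d7 53 52 4a 4d 4b) = 39; tag = H(24 75 a0 d8 98 bd 39 39) = d8
m2: inner = H(4e 1f ca b2 f2 d7 53 24 ed e9 99) = 98; tag = H(24 75 a0 d8 98 bd 39 98) = 37 ← matches
m3: inner = H(4e 1f ca b2 f2 d7 53 b4 d7 3a 3a) = 04; tag = H(24 75 a0 d8 98 bd 39 04) = a3

2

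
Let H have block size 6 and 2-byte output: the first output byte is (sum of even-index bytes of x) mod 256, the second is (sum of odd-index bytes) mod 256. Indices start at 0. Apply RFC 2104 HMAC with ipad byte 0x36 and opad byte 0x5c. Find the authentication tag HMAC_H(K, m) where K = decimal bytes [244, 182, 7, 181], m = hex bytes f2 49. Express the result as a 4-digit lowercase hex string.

Key decimal bytes [244, 182, 7, 181] = f4 b6 07 b5 is 4 bytes ≤ B = 6; zero-pad to 6 bytes: K' = f4 b6 07 b5 00 00.
K' ⊕ ipad = c2 80 31 83 36 36.  K' ⊕ opad = a8 ea 5b e9 5c 5c.
Inner input = (K'⊕ipad) ∥ m = c2 80 31 83 36 36 ∥ f2 49.
Inner hash: even-index sum = 539 mod 256 = 27; odd-index sum = 386 mod 256 = 130 → 1b 82.
Outer input = (K'⊕opad) ∥ inner = a8 ea 5b e9 5c 5c ∥ 1b 82.
Outer hash (tag): even-index sum = 378 mod 256 = 122; odd-index sum = 689 mod 256 = 177 → 7a b1.

7ab1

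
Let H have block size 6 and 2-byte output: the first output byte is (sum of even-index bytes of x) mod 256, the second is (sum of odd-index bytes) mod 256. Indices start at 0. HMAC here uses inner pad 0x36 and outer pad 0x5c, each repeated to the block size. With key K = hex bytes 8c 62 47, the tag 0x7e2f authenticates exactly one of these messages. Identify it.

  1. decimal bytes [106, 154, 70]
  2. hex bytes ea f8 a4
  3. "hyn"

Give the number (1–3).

3

Key hex bytes 8c 62 47 is 3 bytes ≤ B = 6; zero-pad to 6 bytes: K' = 8c 62 47 00 00 00.
K' ⊕ ipad = ba 54 71 36 36 36; K' ⊕ opad = d0 3e 1b 5c 5c 5c.
m1: inner = H(ba 54 71 36 36 36 6a 9a 46) = 11 5a; tag = H(d0 3e 1b 5c 5c 5c 11 5a) = 5850
m2: inner = H(ba 54 71 36 36 36 ea f8 a4) = ef b8; tag = H(d0 3e 1b 5c 5c 5c ef b8) = 36ae
m3: inner = H(ba 54 71 36 36 36 68 79 6e) = 37 39; tag = H(d0 3e 1b 5c 5c 5c 37 39) = 7e2f ← matches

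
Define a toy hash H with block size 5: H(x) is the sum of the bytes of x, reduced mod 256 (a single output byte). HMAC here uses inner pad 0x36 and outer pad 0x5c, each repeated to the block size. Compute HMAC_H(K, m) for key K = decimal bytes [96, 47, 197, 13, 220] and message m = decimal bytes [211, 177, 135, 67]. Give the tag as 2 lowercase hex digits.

ee

Key decimal bytes [96, 47, 197, 13, 220] = 60 2f c5 0d dc is exactly B = 5 bytes: K' = 60 2f c5 0d dc.
K' ⊕ ipad = 56 19 f3 3b ea.  K' ⊕ opad = 3c 73 99 51 80.
Inner input = (K'⊕ipad) ∥ m = 56 19 f3 3b ea ∥ d3 b1 87 43.
Inner hash: sum = 86+25+243+59+234+211+177+135+67 = 1237; mod 256 = 213 → d5.
Outer input = (K'⊕opad) ∥ inner = 3c 73 99 51 80 ∥ d5.
Outer hash (tag): sum = 60+115+153+81+128+213 = 750; mod 256 = 238 → ee.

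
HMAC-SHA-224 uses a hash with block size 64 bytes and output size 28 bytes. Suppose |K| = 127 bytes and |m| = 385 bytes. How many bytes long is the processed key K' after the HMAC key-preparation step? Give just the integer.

Key is 127 > 64 bytes, so it is hashed to 28 bytes then zero-padded to 64: |K'| = 64.

64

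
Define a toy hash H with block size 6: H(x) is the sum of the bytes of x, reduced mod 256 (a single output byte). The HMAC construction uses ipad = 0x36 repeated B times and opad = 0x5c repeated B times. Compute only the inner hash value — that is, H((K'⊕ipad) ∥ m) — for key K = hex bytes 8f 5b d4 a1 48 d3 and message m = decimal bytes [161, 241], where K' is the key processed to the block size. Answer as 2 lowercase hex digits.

Key hex bytes 8f 5b d4 a1 48 d3 is exactly B = 6 bytes: K' = 8f 5b d4 a1 48 d3.
K' ⊕ ipad = b9 6d e2 97 7e e5.
Inner input = b9 6d e2 97 7e e5 ∥ a1 f1.
Inner hash: sum = 185+109+226+151+126+229+161+241 = 1428; mod 256 = 148 → 94.

94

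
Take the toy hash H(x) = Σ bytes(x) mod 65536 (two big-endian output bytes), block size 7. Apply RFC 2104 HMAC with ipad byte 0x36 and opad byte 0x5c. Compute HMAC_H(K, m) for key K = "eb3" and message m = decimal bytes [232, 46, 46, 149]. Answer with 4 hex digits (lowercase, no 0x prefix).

02b6

Key "eb3" = 65 62 33 is 3 bytes ≤ B = 7; zero-pad to 7 bytes: K' = 65 62 33 00 00 00 00.
K' ⊕ ipad = 53 54 05 36 36 36 36.  K' ⊕ opad = 39 3e 6f 5c 5c 5c 5c.
Inner input = (K'⊕ipad) ∥ m = 53 54 05 36 36 36 36 ∥ e8 2e 2e 95.
Inner hash: sum = 83+84+5+54+54+54+54+232+46+46+149 = 861 → 03 5d.
Outer input = (K'⊕opad) ∥ inner = 39 3e 6f 5c 5c 5c 5c ∥ 03 5d.
Outer hash (tag): sum = 57+62+111+92+92+92+92+3+93 = 694 → 02 b6.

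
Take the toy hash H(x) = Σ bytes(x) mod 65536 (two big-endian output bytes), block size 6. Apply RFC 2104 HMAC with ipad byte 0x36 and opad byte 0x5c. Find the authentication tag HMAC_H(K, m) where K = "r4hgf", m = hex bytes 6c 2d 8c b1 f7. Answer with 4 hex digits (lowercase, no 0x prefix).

Key "r4hgf" = 72 34 68 67 66 is 5 bytes ≤ B = 6; zero-pad to 6 bytes: K' = 72 34 68 67 66 00.
K' ⊕ ipad = 44 02 5e 51 50 36.  K' ⊕ opad = 2e 68 34 3b 3a 5c.
Inner input = (K'⊕ipad) ∥ m = 44 02 5e 51 50 36 ∥ 6c 2d 8c b1 f7.
Inner hash: sum = 68+2+94+81+80+54+108+45+140+177+247 = 1096 → 04 48.
Outer input = (K'⊕opad) ∥ inner = 2e 68 34 3b 3a 5c ∥ 04 48.
Outer hash (tag): sum = 46+104+52+59+58+92+4+72 = 487 → 01 e7.

01e7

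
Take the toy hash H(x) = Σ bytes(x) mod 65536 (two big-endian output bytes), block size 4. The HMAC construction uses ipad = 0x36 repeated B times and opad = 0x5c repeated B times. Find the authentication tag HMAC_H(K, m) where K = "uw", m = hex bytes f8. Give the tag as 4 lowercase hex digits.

01f5

Key "uw" = 75 77 is 2 bytes ≤ B = 4; zero-pad to 4 bytes: K' = 75 77 00 00.
K' ⊕ ipad = 43 41 36 36.  K' ⊕ opad = 29 2b 5c 5c.
Inner input = (K'⊕ipad) ∥ m = 43 41 36 36 ∥ f8.
Inner hash: sum = 67+65+54+54+248 = 488 → 01 e8.
Outer input = (K'⊕opad) ∥ inner = 29 2b 5c 5c ∥ 01 e8.
Outer hash (tag): sum = 41+43+92+92+1+232 = 501 → 01 f5.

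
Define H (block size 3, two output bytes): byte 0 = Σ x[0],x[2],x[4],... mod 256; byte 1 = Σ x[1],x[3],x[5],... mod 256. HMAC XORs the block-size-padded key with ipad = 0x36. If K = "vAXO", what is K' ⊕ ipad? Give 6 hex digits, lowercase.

f8a636

Key "vAXO" = 76 41 58 4f is 4 bytes > B = 3, so hash it first: H(key) = ce 90, then zero-pad to 3 bytes: K' = ce 90 00.
XOR each byte with 0x36: ce⊕36=f8, 90⊕36=a6, 00⊕36=36.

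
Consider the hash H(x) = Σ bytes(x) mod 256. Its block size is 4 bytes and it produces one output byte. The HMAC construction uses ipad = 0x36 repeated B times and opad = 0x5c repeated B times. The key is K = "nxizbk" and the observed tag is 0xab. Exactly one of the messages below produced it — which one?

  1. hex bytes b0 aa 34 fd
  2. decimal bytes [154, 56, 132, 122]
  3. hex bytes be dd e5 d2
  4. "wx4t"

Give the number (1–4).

Key "nxizbk" = 6e 78 69 7a 62 6b is 6 bytes > B = 4, so hash it first: H(key) = 96, then zero-pad to 4 bytes: K' = 96 00 00 00.
K' ⊕ ipad = a0 36 36 36; K' ⊕ opad = ca 5c 5c 5c.
m1: inner = H(a0 36 36 36 b0 aa 34 fd) = cd; tag = H(ca 5c 5c 5c cd) = ab ← matches
m2: inner = H(a0 36 36 36 9a 38 84 7a) = 12; tag = H(ca 5c 5c 5c 12) = f0
m3: inner = H(a0 36 36 36 be dd e5 d2) = 94; tag = H(ca 5c 5c 5c 94) = 72
m4: inner = H(a0 36 36 36 77 78 34 74) = d9; tag = H(ca 5c 5c 5c d9) = b7

1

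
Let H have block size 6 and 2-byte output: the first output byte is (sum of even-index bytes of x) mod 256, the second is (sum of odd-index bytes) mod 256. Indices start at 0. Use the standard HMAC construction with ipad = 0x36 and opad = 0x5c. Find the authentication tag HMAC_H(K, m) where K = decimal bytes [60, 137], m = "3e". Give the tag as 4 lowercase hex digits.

Key decimal bytes [60, 137] = 3c 89 is 2 bytes ≤ B = 6; zero-pad to 6 bytes: K' = 3c 89 00 00 00 00.
K' ⊕ ipad = 0a bf 36 36 36 36.  K' ⊕ opad = 60 d5 5c 5c 5c 5c.
Inner input = (K'⊕ipad) ∥ m = 0a bf 36 36 36 36 ∥ 33 65.
Inner hash: even-index sum = 169 mod 256 = 169; odd-index sum = 400 mod 256 = 144 → a9 90.
Outer input = (K'⊕opad) ∥ inner = 60 d5 5c 5c 5c 5c ∥ a9 90.
Outer hash (tag): even-index sum = 449 mod 256 = 193; odd-index sum = 541 mod 256 = 29 → c1 1d.

c11d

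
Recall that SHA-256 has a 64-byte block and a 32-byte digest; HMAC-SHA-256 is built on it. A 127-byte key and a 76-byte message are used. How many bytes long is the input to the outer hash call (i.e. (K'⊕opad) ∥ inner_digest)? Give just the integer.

96

Key is 127 > 64 bytes, so it is hashed to 32 bytes then zero-padded to 64: |K'| = 64.
Outer input = (K'⊕opad) ∥ H(inner) → 64 + 32 = 96 bytes.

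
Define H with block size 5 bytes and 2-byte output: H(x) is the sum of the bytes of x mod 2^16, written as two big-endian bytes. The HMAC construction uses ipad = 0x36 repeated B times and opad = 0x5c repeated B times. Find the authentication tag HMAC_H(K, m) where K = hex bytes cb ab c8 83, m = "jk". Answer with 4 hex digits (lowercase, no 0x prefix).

Key hex bytes cb ab c8 83 is 4 bytes ≤ B = 5; zero-pad to 5 bytes: K' = cb ab c8 83 00.
K' ⊕ ipad = fd 9d fe b5 36.  K' ⊕ opad = 97 f7 94 df 5c.
Inner input = (K'⊕ipad) ∥ m = fd 9d fe b5 36 ∥ 6a 6b.
Inner hash: sum = 253+157+254+181+54+106+107 = 1112 → 04 58.
Outer input = (K'⊕opad) ∥ inner = 97 f7 94 df 5c ∥ 04 58.
Outer hash (tag): sum = 151+247+148+223+92+4+88 = 953 → 03 b9.

03b9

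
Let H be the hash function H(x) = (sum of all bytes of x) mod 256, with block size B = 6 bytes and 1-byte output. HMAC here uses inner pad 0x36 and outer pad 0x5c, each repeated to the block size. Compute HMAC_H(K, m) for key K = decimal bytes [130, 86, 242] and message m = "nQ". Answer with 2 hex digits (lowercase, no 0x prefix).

Key decimal bytes [130, 86, 242] = 82 56 f2 is 3 bytes ≤ B = 6; zero-pad to 6 bytes: K' = 82 56 f2 00 00 00.
K' ⊕ ipad = b4 60 c4 36 36 36.  K' ⊕ opad = de 0a ae 5c 5c 5c.
Inner input = (K'⊕ipad) ∥ m = b4 60 c4 36 36 36 ∥ 6e 51.
Inner hash: sum = 180+96+196+54+54+54+110+81 = 825; mod 256 = 57 → 39.
Outer input = (K'⊕opad) ∥ inner = de 0a ae 5c 5c 5c ∥ 39.
Outer hash (tag): sum = 222+10+174+92+92+92+57 = 739; mod 256 = 227 → e3.

e3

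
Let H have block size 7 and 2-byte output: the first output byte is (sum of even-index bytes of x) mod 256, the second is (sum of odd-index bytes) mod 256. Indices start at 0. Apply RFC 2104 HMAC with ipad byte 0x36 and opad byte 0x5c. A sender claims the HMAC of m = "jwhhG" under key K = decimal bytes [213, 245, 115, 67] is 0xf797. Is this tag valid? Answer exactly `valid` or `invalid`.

valid

Key decimal bytes [213, 245, 115, 67] = d5 f5 73 43 is 4 bytes ≤ B = 7; zero-pad to 7 bytes: K' = d5 f5 73 43 00 00 00.
K' ⊕ ipad = e3 c3 45 75 36 36 36; K' ⊕ opad = 89 a9 2f 1f 5c 5c 5c.
Inner hash: even-index sum = 627 mod 256 = 115; odd-index sum = 647 mod 256 = 135 → 73 87.
Outer hash (recomputed tag): even-index sum = 503 mod 256 = 247; odd-index sum = 407 mod 256 = 151 → f7 97.
Recomputed tag = f797; claimed = f797 → match.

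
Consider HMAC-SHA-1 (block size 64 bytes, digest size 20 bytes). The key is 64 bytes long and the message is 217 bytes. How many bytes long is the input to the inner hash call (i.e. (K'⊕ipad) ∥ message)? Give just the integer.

281

Key is 64 ≤ 64 bytes, zero-padded: |K'| = 64.
Inner input = (K'⊕ipad) ∥ m → 64 + 217 = 281 bytes.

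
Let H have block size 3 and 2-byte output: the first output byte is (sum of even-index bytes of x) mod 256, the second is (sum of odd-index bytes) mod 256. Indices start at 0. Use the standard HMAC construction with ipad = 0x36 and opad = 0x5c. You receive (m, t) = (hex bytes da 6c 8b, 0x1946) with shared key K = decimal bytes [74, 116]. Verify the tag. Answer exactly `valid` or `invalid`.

Key decimal bytes [74, 116] = 4a 74 is 2 bytes ≤ B = 3; zero-pad to 3 bytes: K' = 4a 74 00.
K' ⊕ ipad = 7c 42 36; K' ⊕ opad = 16 28 5c.
Inner hash: even-index sum = 286 mod 256 = 30; odd-index sum = 423 mod 256 = 167 → 1e a7.
Outer hash (recomputed tag): even-index sum = 281 mod 256 = 25; odd-index sum = 70 mod 256 = 70 → 19 46.
Recomputed tag = 1946; claimed = 1946 → match.

valid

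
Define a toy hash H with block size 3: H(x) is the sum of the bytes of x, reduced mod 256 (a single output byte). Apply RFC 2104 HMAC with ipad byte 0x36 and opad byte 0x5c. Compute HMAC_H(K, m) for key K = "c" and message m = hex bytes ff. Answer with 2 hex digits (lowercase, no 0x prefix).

b7

Key "c" = 63 is 1 byte ≤ B = 3; zero-pad to 3 bytes: K' = 63 00 00.
K' ⊕ ipad = 55 36 36.  K' ⊕ opad = 3f 5c 5c.
Inner input = (K'⊕ipad) ∥ m = 55 36 36 ∥ ff.
Inner hash: sum = 85+54+54+255 = 448; mod 256 = 192 → c0.
Outer input = (K'⊕opad) ∥ inner = 3f 5c 5c ∥ c0.
Outer hash (tag): sum = 63+92+92+192 = 439; mod 256 = 183 → b7.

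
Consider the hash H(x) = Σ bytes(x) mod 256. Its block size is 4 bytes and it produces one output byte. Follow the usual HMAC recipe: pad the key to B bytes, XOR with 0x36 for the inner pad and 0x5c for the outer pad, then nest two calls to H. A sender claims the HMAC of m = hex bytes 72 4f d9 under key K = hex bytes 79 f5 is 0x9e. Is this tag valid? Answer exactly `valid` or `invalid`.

Key hex bytes 79 f5 is 2 bytes ≤ B = 4; zero-pad to 4 bytes: K' = 79 f5 00 00.
K' ⊕ ipad = 4f c3 36 36; K' ⊕ opad = 25 a9 5c 5c.
Inner hash: sum = 79+195+54+54+114+79+217 = 792; mod 256 = 24 → 18.
Outer hash (recomputed tag): sum = 37+169+92+92+24 = 414; mod 256 = 158 → 9e.
Recomputed tag = 9e; claimed = 9e → match.

valid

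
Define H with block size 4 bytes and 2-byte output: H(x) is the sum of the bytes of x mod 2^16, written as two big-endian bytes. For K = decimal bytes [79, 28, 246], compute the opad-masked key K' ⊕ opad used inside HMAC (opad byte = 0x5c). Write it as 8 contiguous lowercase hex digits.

Key decimal bytes [79, 28, 246] = 4f 1c f6 is 3 bytes ≤ B = 4; zero-pad to 4 bytes: K' = 4f 1c f6 00.
XOR each byte with 0x5c: 4f⊕5c=13, 1c⊕5c=40, f6⊕5c=aa, 00⊕5c=5c.

1340aa5c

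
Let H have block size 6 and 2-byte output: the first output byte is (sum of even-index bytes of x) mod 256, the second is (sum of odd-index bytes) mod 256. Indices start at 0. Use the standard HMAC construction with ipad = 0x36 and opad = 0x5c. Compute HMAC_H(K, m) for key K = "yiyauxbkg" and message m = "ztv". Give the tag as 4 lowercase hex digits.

Key "yiyauxbkg" = 79 69 79 61 75 78 62 6b 67 is 9 bytes > B = 6, so hash it first: H(key) = 30 ad, then zero-pad to 6 bytes: K' = 30 ad 00 00 00 00.
K' ⊕ ipad = 06 9b 36 36 36 36.  K' ⊕ opad = 6c f1 5c 5c 5c 5c.
Inner input = (K'⊕ipad) ∥ m = 06 9b 36 36 36 36 ∥ 7a 74 76.
Inner hash: even-index sum = 354 mod 256 = 98; odd-index sum = 379 mod 256 = 123 → 62 7b.
Outer input = (K'⊕opad) ∥ inner = 6c f1 5c 5c 5c 5c ∥ 62 7b.
Outer hash (tag): even-index sum = 390 mod 256 = 134; odd-index sum = 548 mod 256 = 36 → 86 24.

8624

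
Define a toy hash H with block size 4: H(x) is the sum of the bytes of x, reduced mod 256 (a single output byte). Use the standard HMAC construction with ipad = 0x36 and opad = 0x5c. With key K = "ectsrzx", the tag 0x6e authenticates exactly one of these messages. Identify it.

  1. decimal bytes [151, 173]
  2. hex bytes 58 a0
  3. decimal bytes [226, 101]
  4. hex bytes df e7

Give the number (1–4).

Key "ectsrzx" = 65 63 74 73 72 7a 78 is 7 bytes > B = 4, so hash it first: H(key) = 13, then zero-pad to 4 bytes: K' = 13 00 00 00.
K' ⊕ ipad = 25 36 36 36; K' ⊕ opad = 4f 5c 5c 5c.
m1: inner = H(25 36 36 36 97 ad) = 0b; tag = H(4f 5c 5c 5c 0b) = 6e ← matches
m2: inner = H(25 36 36 36 58 a0) = bf; tag = H(4f 5c 5c 5c bf) = 22
m3: inner = H(25 36 36 36 e2 65) = 0e; tag = H(4f 5c 5c 5c 0e) = 71
m4: inner = H(25 36 36 36 df e7) = 8d; tag = H(4f 5c 5c 5c 8d) = f0

1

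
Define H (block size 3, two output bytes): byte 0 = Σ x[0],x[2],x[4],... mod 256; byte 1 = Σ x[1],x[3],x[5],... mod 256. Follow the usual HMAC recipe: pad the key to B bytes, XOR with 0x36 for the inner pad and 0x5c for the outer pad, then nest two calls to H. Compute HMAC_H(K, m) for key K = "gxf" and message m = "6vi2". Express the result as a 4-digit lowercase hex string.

626d

Key "gxf" = 67 78 66 is exactly B = 3 bytes: K' = 67 78 66.
K' ⊕ ipad = 51 4e 50.  K' ⊕ opad = 3b 24 3a.
Inner input = (K'⊕ipad) ∥ m = 51 4e 50 ∥ 36 76 69 32.
Inner hash: even-index sum = 329 mod 256 = 73; odd-index sum = 237 mod 256 = 237 → 49 ed.
Outer input = (K'⊕opad) ∥ inner = 3b 24 3a ∥ 49 ed.
Outer hash (tag): even-index sum = 354 mod 256 = 98; odd-index sum = 109 mod 256 = 109 → 62 6d.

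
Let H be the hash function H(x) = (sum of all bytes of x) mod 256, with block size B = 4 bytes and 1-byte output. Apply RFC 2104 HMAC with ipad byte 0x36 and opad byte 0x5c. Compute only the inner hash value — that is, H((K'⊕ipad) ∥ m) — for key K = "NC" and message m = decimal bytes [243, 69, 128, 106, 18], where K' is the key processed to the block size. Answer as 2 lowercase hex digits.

8d

Key "NC" = 4e 43 is 2 bytes ≤ B = 4; zero-pad to 4 bytes: K' = 4e 43 00 00.
K' ⊕ ipad = 78 75 36 36.
Inner input = 78 75 36 36 ∥ f3 45 80 6a 12.
Inner hash: sum = 120+117+54+54+243+69+128+106+18 = 909; mod 256 = 141 → 8d.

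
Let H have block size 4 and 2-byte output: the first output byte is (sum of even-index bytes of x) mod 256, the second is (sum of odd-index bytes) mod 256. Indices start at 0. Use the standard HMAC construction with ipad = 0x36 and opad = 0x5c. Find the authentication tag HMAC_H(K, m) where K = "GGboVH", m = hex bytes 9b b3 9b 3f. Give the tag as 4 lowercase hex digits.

Key "GGboVH" = 47 47 62 6f 56 48 is 6 bytes > B = 4, so hash it first: H(key) = ff fe, then zero-pad to 4 bytes: K' = ff fe 00 00.
K' ⊕ ipad = c9 c8 36 36.  K' ⊕ opad = a3 a2 5c 5c.
Inner input = (K'⊕ipad) ∥ m = c9 c8 36 36 ∥ 9b b3 9b 3f.
Inner hash: even-index sum = 565 mod 256 = 53; odd-index sum = 496 mod 256 = 240 → 35 f0.
Outer input = (K'⊕opad) ∥ inner = a3 a2 5c 5c ∥ 35 f0.
Outer hash (tag): even-index sum = 308 mod 256 = 52; odd-index sum = 494 mod 256 = 238 → 34 ee.

34ee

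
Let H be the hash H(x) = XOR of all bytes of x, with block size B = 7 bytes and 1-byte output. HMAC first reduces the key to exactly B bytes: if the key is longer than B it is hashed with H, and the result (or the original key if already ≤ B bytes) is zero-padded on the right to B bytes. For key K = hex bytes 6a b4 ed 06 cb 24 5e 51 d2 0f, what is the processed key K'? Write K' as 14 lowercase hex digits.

08000000000000

|K| = 10 > B = 7, so first hash the key.
H(K): XOR 6a⊕b4⊕ed⊕06⊕cb⊕24⊕5e⊕51⊕d2⊕0f = 08.
Zero-pad H(K) = 08 to 7 bytes: K' = 08 00 00 00 00 00 00.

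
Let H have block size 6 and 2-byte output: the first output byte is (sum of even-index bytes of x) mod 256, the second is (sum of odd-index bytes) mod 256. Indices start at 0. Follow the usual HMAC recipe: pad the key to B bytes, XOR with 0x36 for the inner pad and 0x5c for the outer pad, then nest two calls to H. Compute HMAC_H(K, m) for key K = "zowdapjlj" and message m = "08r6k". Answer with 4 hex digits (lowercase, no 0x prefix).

Key "zowdapjlj" = 7a 6f 77 64 61 70 6a 6c 6a is 9 bytes > B = 6, so hash it first: H(key) = 26 af, then zero-pad to 6 bytes: K' = 26 af 00 00 00 00.
K' ⊕ ipad = 10 99 36 36 36 36.  K' ⊕ opad = 7a f3 5c 5c 5c 5c.
Inner input = (K'⊕ipad) ∥ m = 10 99 36 36 36 36 ∥ 30 38 72 36 6b.
Inner hash: even-index sum = 393 mod 256 = 137; odd-index sum = 371 mod 256 = 115 → 89 73.
Outer input = (K'⊕opad) ∥ inner = 7a f3 5c 5c 5c 5c ∥ 89 73.
Outer hash (tag): even-index sum = 443 mod 256 = 187; odd-index sum = 542 mod 256 = 30 → bb 1e.

bb1e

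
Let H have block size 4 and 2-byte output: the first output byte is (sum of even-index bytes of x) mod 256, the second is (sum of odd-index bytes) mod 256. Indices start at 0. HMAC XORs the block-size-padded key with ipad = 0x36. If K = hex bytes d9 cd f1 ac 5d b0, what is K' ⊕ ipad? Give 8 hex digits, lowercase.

Key hex bytes d9 cd f1 ac 5d b0 is 6 bytes > B = 4, so hash it first: H(key) = 27 29, then zero-pad to 4 bytes: K' = 27 29 00 00.
XOR each byte with 0x36: 27⊕36=11, 29⊕36=1f, 00⊕36=36, 00⊕36=36.

111f3636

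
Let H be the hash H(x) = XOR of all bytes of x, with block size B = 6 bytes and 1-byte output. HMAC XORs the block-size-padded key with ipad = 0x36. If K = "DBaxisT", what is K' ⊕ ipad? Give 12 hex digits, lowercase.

673636363636

Key "DBaxisT" = 44 42 61 78 69 73 54 is 7 bytes > B = 6, so hash it first: H(key) = 51, then zero-pad to 6 bytes: K' = 51 00 00 00 00 00.
XOR each byte with 0x36: 51⊕36=67, 00⊕36=36, 00⊕36=36, 00⊕36=36, 00⊕36=36, 00⊕36=36.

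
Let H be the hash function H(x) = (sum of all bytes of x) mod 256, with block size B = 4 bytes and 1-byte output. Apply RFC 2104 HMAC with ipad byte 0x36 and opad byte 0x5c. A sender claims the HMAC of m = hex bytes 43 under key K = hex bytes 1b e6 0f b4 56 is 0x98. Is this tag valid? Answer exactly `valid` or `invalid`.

Key hex bytes 1b e6 0f b4 56 is 5 bytes > B = 4, so hash it first: H(key) = 1a, then zero-pad to 4 bytes: K' = 1a 00 00 00.
K' ⊕ ipad = 2c 36 36 36; K' ⊕ opad = 46 5c 5c 5c.
Inner hash: sum = 44+54+54+54+67 = 273; mod 256 = 17 → 11.
Outer hash (recomputed tag): sum = 70+92+92+92+17 = 363; mod 256 = 107 → 6b.
Recomputed tag = 6b; claimed = 98 → mismatch.

invalid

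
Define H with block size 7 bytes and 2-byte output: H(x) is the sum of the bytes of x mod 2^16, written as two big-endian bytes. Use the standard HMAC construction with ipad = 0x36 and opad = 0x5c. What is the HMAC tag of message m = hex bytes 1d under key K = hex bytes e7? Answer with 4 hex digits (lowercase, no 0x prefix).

Key hex bytes e7 is 1 byte ≤ B = 7; zero-pad to 7 bytes: K' = e7 00 00 00 00 00 00.
K' ⊕ ipad = d1 36 36 36 36 36 36.  K' ⊕ opad = bb 5c 5c 5c 5c 5c 5c.
Inner input = (K'⊕ipad) ∥ m = d1 36 36 36 36 36 36 ∥ 1d.
Inner hash: sum = 209+54+54+54+54+54+54+29 = 562 → 02 32.
Outer input = (K'⊕opad) ∥ inner = bb 5c 5c 5c 5c 5c 5c ∥ 02 32.
Outer hash (tag): sum = 187+92+92+92+92+92+92+2+50 = 791 → 03 17.

0317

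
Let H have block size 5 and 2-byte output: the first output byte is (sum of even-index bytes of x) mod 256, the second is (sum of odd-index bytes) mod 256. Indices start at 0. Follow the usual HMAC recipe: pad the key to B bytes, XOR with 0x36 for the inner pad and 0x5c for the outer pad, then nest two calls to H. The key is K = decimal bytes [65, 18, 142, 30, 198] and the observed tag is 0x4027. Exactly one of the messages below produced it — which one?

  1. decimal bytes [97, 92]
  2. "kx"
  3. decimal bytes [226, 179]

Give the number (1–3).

Key decimal bytes [65, 18, 142, 30, 198] = 41 12 8e 1e c6 is exactly B = 5 bytes: K' = 41 12 8e 1e c6.
K' ⊕ ipad = 77 24 b8 28 f0; K' ⊕ opad = 1d 4e d2 42 9a.
m1: inner = H(77 24 b8 28 f0 61 5c) = 7b ad; tag = H(1d 4e d2 42 9a 7b ad) = 360b
m2: inner = H(77 24 b8 28 f0 6b 78) = 97 b7; tag = H(1d 4e d2 42 9a 97 b7) = 4027 ← matches
m3: inner = H(77 24 b8 28 f0 e2 b3) = d2 2e; tag = H(1d 4e d2 42 9a d2 2e) = b762

2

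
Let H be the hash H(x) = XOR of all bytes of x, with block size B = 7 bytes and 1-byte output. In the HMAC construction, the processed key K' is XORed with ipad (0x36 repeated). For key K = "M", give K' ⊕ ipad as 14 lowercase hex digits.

7b363636363636

Key "M" = 4d is 1 byte ≤ B = 7; zero-pad to 7 bytes: K' = 4d 00 00 00 00 00 00.
XOR each byte with 0x36: 4d⊕36=7b, 00⊕36=36, 00⊕36=36, 00⊕36=36, 00⊕36=36, 00⊕36=36, 00⊕36=36.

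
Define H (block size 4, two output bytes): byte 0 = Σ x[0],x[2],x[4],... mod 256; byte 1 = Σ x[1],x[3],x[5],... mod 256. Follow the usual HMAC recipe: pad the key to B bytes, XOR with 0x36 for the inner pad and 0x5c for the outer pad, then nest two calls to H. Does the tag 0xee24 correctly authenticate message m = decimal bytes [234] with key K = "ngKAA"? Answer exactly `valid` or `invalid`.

valid

Key "ngKAA" = 6e 67 4b 41 41 is 5 bytes > B = 4, so hash it first: H(key) = fa a8, then zero-pad to 4 bytes: K' = fa a8 00 00.
K' ⊕ ipad = cc 9e 36 36; K' ⊕ opad = a6 f4 5c 5c.
Inner hash: even-index sum = 492 mod 256 = 236; odd-index sum = 212 mod 256 = 212 → ec d4.
Outer hash (recomputed tag): even-index sum = 494 mod 256 = 238; odd-index sum = 548 mod 256 = 36 → ee 24.
Recomputed tag = ee24; claimed = ee24 → match.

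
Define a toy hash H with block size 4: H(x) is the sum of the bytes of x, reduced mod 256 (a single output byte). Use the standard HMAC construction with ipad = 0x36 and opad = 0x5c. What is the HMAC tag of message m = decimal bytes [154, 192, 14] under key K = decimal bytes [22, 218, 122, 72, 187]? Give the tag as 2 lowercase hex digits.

aa

Key decimal bytes [22, 218, 122, 72, 187] = 16 da 7a 48 bb is 5 bytes > B = 4, so hash it first: H(key) = 6d, then zero-pad to 4 bytes: K' = 6d 00 00 00.
K' ⊕ ipad = 5b 36 36 36.  K' ⊕ opad = 31 5c 5c 5c.
Inner input = (K'⊕ipad) ∥ m = 5b 36 36 36 ∥ 9a c0 0e.
Inner hash: sum = 91+54+54+54+154+192+14 = 613; mod 256 = 101 → 65.
Outer input = (K'⊕opad) ∥ inner = 31 5c 5c 5c ∥ 65.
Outer hash (tag): sum = 49+92+92+92+101 = 426; mod 256 = 170 → aa.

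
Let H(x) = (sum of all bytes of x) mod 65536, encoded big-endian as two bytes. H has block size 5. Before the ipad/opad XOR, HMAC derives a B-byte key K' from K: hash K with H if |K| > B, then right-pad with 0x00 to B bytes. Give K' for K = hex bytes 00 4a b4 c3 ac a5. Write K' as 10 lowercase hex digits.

0312000000

|K| = 6 > B = 5, so first hash the key.
H(K): sum = 0+74+180+195+172+165 = 786 → 03 12.
Zero-pad H(K) = 03 12 to 5 bytes: K' = 03 12 00 00 00.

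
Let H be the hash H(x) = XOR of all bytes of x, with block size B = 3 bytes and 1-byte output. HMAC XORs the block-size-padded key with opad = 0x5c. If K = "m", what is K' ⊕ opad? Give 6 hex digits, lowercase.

Key "m" = 6d is 1 byte ≤ B = 3; zero-pad to 3 bytes: K' = 6d 00 00.
XOR each byte with 0x5c: 6d⊕5c=31, 00⊕5c=5c, 00⊕5c=5c.

315c5c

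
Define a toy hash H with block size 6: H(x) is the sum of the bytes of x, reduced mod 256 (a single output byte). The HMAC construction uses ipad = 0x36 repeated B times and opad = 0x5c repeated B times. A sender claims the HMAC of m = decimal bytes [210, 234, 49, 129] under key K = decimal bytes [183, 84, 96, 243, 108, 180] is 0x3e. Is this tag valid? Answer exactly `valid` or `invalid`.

Key decimal bytes [183, 84, 96, 243, 108, 180] = b7 54 60 f3 6c b4 is exactly B = 6 bytes: K' = b7 54 60 f3 6c b4.
K' ⊕ ipad = 81 62 56 c5 5a 82; K' ⊕ opad = eb 08 3c af 30 e8.
Inner hash: sum = 129+98+86+197+90+130+210+234+49+129 = 1352; mod 256 = 72 → 48.
Outer hash (recomputed tag): sum = 235+8+60+175+48+232+72 = 830; mod 256 = 62 → 3e.
Recomputed tag = 3e; claimed = 3e → match.

valid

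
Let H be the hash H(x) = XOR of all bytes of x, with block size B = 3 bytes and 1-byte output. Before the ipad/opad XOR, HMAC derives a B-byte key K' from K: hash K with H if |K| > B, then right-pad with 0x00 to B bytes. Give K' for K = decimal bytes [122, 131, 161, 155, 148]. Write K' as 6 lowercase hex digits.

570000

|K| = 5 > B = 3, so first hash the key.
H(K): XOR 7a⊕83⊕a1⊕9b⊕94 = 57.
Zero-pad H(K) = 57 to 3 bytes: K' = 57 00 00.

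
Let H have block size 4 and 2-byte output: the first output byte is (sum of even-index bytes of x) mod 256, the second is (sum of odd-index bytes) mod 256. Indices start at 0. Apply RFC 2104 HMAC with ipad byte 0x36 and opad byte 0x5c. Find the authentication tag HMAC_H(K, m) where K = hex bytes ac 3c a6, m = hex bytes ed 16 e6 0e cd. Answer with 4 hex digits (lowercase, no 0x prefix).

b420

Key hex bytes ac 3c a6 is 3 bytes ≤ B = 4; zero-pad to 4 bytes: K' = ac 3c a6 00.
K' ⊕ ipad = 9a 0a 90 36.  K' ⊕ opad = f0 60 fa 5c.
Inner input = (K'⊕ipad) ∥ m = 9a 0a 90 36 ∥ ed 16 e6 0e cd.
Inner hash: even-index sum = 970 mod 256 = 202; odd-index sum = 100 mod 256 = 100 → ca 64.
Outer input = (K'⊕opad) ∥ inner = f0 60 fa 5c ∥ ca 64.
Outer hash (tag): even-index sum = 692 mod 256 = 180; odd-index sum = 288 mod 256 = 32 → b4 20.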